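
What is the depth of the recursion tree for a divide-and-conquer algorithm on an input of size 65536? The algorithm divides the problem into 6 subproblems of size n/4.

For divide and conquer with division factor 4:

Problem sizes at each level:
Level 0: 65536
Level 1: 16384
Level 2: 4096
Level 3: 1024
Level 4: 256
Level 5: 64
Level 6: 16
Level 7: 4
Level 8: 1

The root is level 0 and the size-1 base case is level 8 (the tree spans levels 0 through 8, i.e. 9 levels counting the root), so the depth is the number of divisions: log_4(65536) = 8

The recursion tree depth is log_4(65536) = 8. At each level, the problem size is divided by 4, so it takes 8 divisions to reduce to a base case of size 1. The algorithm makes 6 recursive calls at each level.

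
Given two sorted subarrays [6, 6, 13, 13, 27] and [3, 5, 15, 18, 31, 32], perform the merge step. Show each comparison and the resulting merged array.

Merging process:

Compare 6 vs 3: take 3 from right. Merged: [3]
Compare 6 vs 5: take 5 from right. Merged: [3, 5]
Compare 6 vs 15: take 6 from left. Merged: [3, 5, 6]
Compare 6 vs 15: take 6 from left. Merged: [3, 5, 6, 6]
Compare 13 vs 15: take 13 from left. Merged: [3, 5, 6, 6, 13]
Compare 13 vs 15: take 13 from left. Merged: [3, 5, 6, 6, 13, 13]
Compare 27 vs 15: take 15 from right. Merged: [3, 5, 6, 6, 13, 13, 15]
Compare 27 vs 18: take 18 from right. Merged: [3, 5, 6, 6, 13, 13, 15, 18]
Compare 27 vs 31: take 27 from left. Merged: [3, 5, 6, 6, 13, 13, 15, 18, 27]
Append remaining from right: [31, 32]. Merged: [3, 5, 6, 6, 13, 13, 15, 18, 27, 31, 32]

Final merged array: [3, 5, 6, 6, 13, 13, 15, 18, 27, 31, 32]
Total comparisons: 9

The merged array is [3, 5, 6, 6, 13, 13, 15, 18, 27, 31, 32], requiring 9 comparisons. The merge step runs in O(n) time where n is the total number of elements.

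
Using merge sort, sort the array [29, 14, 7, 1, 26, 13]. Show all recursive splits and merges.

Merge sort trace:

Split: [29, 14, 7, 1, 26, 13] -> [29, 14, 7] and [1, 26, 13]
  Split: [29, 14, 7] -> [29] and [14, 7]
    Split: [14, 7] -> [14] and [7]
    Merge: [14] + [7] -> [7, 14]
  Merge: [29] + [7, 14] -> [7, 14, 29]
  Split: [1, 26, 13] -> [1] and [26, 13]
    Split: [26, 13] -> [26] and [13]
    Merge: [26] + [13] -> [13, 26]
  Merge: [1] + [13, 26] -> [1, 13, 26]
Merge: [7, 14, 29] + [1, 13, 26] -> [1, 7, 13, 14, 26, 29]

Final sorted array: [1, 7, 13, 14, 26, 29]

The merge sort proceeds by recursively splitting the array and merging sorted halves.
After all merges, the sorted array is [1, 7, 13, 14, 26, 29].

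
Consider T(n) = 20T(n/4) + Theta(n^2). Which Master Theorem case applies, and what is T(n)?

Master Theorem for T(n) = 20T(n/4) + O(n^2):

a = 20, b = 4, c = 2
log_b(a) = log_4(20) = 2.1610

Case 1: c = 2 < log_4(20) = 2.1610
T(n) = O(n^(log_4 20))

For T(n) = 20T(n/4) + O(n^2): log_4(20) = 2.1610. This is Case 1 of the Master Theorem (c < log_b(a), work dominated by leaves), giving O(n^(log_4 20)).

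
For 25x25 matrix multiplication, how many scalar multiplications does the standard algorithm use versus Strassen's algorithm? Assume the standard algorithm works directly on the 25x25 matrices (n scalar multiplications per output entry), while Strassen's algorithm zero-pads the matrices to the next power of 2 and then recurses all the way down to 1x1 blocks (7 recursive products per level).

Matrix multiplication for 25x25 matrices:

Strassen's algorithm requires power-of-2 dimensions. Pad 25x25 to 32x32 (next power of 2).

Standard algorithm: 25^3 = 15625 multiplications
Strassen's algorithm: 7^(log2(32)) = 7^5 = 16807 multiplications
Difference: 15625 - 16807 = -1182 (Strassen uses MORE here due to padding overhead — for small or just-over-power-of-2 n, padding can outweigh the per-level savings)

Standard: 15625 multiplications (25^3). Strassen: 16807 multiplications (7^5, after padding to 32x32). Strassen reduces 8 recursive multiplications to 7 at each level.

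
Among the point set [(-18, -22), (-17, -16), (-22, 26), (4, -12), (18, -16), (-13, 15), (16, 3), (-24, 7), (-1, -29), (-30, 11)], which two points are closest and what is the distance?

Computing all pairwise distances among 10 points:

d((-18, -22), (-17, -16)) = 6.0828 <-- minimum
d((-18, -22), (-22, 26)) = 48.1664
d((-18, -22), (4, -12)) = 24.1661
d((-18, -22), (18, -16)) = 36.4966
d((-18, -22), (-13, 15)) = 37.3363
d((-18, -22), (16, 3)) = 42.2019
d((-18, -22), (-24, 7)) = 29.6142
d((-18, -22), (-1, -29)) = 18.3848
d((-18, -22), (-30, 11)) = 35.1141
d((-17, -16), (-22, 26)) = 42.2966
d((-17, -16), (4, -12)) = 21.3776
d((-17, -16), (18, -16)) = 35.0
d((-17, -16), (-13, 15)) = 31.257
d((-17, -16), (16, 3)) = 38.0789
d((-17, -16), (-24, 7)) = 24.0416
d((-17, -16), (-1, -29)) = 20.6155
d((-17, -16), (-30, 11)) = 29.9666
d((-22, 26), (4, -12)) = 46.0435
d((-22, 26), (18, -16)) = 58.0
d((-22, 26), (-13, 15)) = 14.2127
d((-22, 26), (16, 3)) = 44.4185
d((-22, 26), (-24, 7)) = 19.105
d((-22, 26), (-1, -29)) = 58.8727
d((-22, 26), (-30, 11)) = 17.0
d((4, -12), (18, -16)) = 14.5602
d((4, -12), (-13, 15)) = 31.9061
d((4, -12), (16, 3)) = 19.2094
d((4, -12), (-24, 7)) = 33.8378
d((4, -12), (-1, -29)) = 17.72
d((4, -12), (-30, 11)) = 41.0488
d((18, -16), (-13, 15)) = 43.8406
d((18, -16), (16, 3)) = 19.105
d((18, -16), (-24, 7)) = 47.8853
d((18, -16), (-1, -29)) = 23.0217
d((18, -16), (-30, 11)) = 55.0727
d((-13, 15), (16, 3)) = 31.3847
d((-13, 15), (-24, 7)) = 13.6015
d((-13, 15), (-1, -29)) = 45.607
d((-13, 15), (-30, 11)) = 17.4642
d((16, 3), (-24, 7)) = 40.1995
d((16, 3), (-1, -29)) = 36.2353
d((16, 3), (-30, 11)) = 46.6905
d((-24, 7), (-1, -29)) = 42.72
d((-24, 7), (-30, 11)) = 7.2111
d((-1, -29), (-30, 11)) = 49.4065

Closest pair: (-18, -22) and (-17, -16) with distance 6.0828

The closest pair is (-18, -22) and (-17, -16) with Euclidean distance 6.0828. For 10 points, brute-force pairwise comparison is shown above. For large n, the divide-and-conquer algorithm (sort by x, recurse on halves, check the dividing strip) achieves O(n log n).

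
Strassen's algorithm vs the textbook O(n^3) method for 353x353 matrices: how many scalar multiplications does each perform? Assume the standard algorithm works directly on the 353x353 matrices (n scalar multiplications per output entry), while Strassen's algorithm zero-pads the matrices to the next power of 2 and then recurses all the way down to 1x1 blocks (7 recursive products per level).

Matrix multiplication for 353x353 matrices:

Strassen's algorithm requires power-of-2 dimensions. Pad 353x353 to 512x512 (next power of 2).

Standard algorithm: 353^3 = 43986977 multiplications
Strassen's algorithm: 7^(log2(512)) = 7^9 = 40353607 multiplications
Savings: 43986977 - 40353607 = 3633370 multiplications

Standard: 43986977 multiplications (353^3). Strassen: 40353607 multiplications (7^9, after padding to 512x512). Strassen reduces 8 recursive multiplications to 7 at each level.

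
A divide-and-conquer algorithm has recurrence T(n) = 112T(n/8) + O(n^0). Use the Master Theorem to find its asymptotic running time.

Master Theorem for T(n) = 112T(n/8) + O(n^0):

a = 112, b = 8, c = 0
log_b(a) = log_8(112) = 2.2691

Case 1: c = 0 < log_8(112) = 2.2691
T(n) = O(n^(log_8 112))

For T(n) = 112T(n/8) + O(n^0): log_8(112) = 2.2691. This is Case 1 of the Master Theorem (c < log_b(a), work dominated by leaves), giving O(n^(log_8 112)).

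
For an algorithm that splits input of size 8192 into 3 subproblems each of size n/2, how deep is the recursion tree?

For divide and conquer with division factor 2:

Problem sizes at each level:
Level 0: 8192
Level 1: 4096
Level 2: 2048
Level 3: 1024
Level 4: 512
Level 5: 256
Level 6: 128
Level 7: 64
Level 8: 32
Level 9: 16
Level 10: 8
Level 11: 4
Level 12: 2
Level 13: 1

The root is level 0 and the size-1 base case is level 13 (the tree spans levels 0 through 13, i.e. 14 levels counting the root), so the depth is the number of divisions: log_2(8192) = 13

The recursion tree depth is log_2(8192) = 13. At each level, the problem size is divided by 2, so it takes 13 divisions to reduce to a base case of size 1. The algorithm makes 3 recursive calls at each level.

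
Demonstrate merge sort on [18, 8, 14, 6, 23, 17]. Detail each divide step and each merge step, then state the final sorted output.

Merge sort trace:

Split: [18, 8, 14, 6, 23, 17] -> [18, 8, 14] and [6, 23, 17]
  Split: [18, 8, 14] -> [18] and [8, 14]
    Split: [8, 14] -> [8] and [14]
    Merge: [8] + [14] -> [8, 14]
  Merge: [18] + [8, 14] -> [8, 14, 18]
  Split: [6, 23, 17] -> [6] and [23, 17]
    Split: [23, 17] -> [23] and [17]
    Merge: [23] + [17] -> [17, 23]
  Merge: [6] + [17, 23] -> [6, 17, 23]
Merge: [8, 14, 18] + [6, 17, 23] -> [6, 8, 14, 17, 18, 23]

Final sorted array: [6, 8, 14, 17, 18, 23]

The merge sort proceeds by recursively splitting the array and merging sorted halves.
After all merges, the sorted array is [6, 8, 14, 17, 18, 23].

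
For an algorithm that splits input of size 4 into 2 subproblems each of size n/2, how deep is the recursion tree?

For divide and conquer with division factor 2:

Problem sizes at each level:
Level 0: 4
Level 1: 2
Level 2: 1

The root is level 0 and the size-1 base case is level 2 (the tree spans levels 0 through 2, i.e. 3 levels counting the root), so the depth is the number of divisions: log_2(4) = 2

The recursion tree depth is log_2(4) = 2. At each level, the problem size is divided by 2, so it takes 2 divisions to reduce to a base case of size 1. The algorithm makes 2 recursive calls at each level.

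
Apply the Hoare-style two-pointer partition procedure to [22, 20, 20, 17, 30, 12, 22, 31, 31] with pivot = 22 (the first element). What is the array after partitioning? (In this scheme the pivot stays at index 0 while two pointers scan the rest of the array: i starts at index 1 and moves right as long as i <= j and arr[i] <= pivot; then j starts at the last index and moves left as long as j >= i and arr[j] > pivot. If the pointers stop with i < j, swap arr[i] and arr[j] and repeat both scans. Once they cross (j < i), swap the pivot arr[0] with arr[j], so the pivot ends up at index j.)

Hoare-style two-pointer partition with pivot = 22:

Initial array: [22, 20, 20, 17, 30, 12, 22, 31, 31]

Pointers start at i = 1, j = 8.
i stops at index 4 (arr[4]=30 > 22), j stops at index 6 (arr[6]=22 <= 22): swap arr[4] and arr[6], array becomes [22, 20, 20, 17, 22, 12, 30, 31, 31]
i ends at 6, j ends at 5: the pointers have crossed (j < i), so scanning stops.

Swap pivot arr[0] with arr[5] to place pivot at position 5: [12, 20, 20, 17, 22, 22, 30, 31, 31]
Pivot position: 5

After partitioning with pivot 22, the array becomes [12, 20, 20, 17, 22, 22, 30, 31, 31]. The pivot is placed at index 5. All elements to the left of the pivot are <= 22, and all elements to the right are > 22.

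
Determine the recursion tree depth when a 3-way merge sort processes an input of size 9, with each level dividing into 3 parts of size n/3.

For divide and conquer with division factor 3:

Problem sizes at each level:
Level 0: 9
Level 1: 3
Level 2: 1

The root is level 0 and the size-1 base case is level 2 (the tree spans levels 0 through 2, i.e. 3 levels counting the root), so the depth is the number of divisions: log_3(9) = 2

The recursion tree depth is log_3(9) = 2. At each level, the problem size is divided by 3, so it takes 2 divisions to reduce to a base case of size 1. The algorithm makes 3 recursive calls at each level.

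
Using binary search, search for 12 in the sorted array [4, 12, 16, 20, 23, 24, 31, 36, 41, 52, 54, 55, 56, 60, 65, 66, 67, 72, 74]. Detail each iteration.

Binary search for 12 in [4, 12, 16, 20, 23, 24, 31, 36, 41, 52, 54, 55, 56, 60, 65, 66, 67, 72, 74]:

lo=0, hi=18, mid=9, arr[mid]=52 -> 52 > 12, search left half
lo=0, hi=8, mid=4, arr[mid]=23 -> 23 > 12, search left half
lo=0, hi=3, mid=1, arr[mid]=12 -> Found target at index 1!

Binary search finds 12 at index 1 after 3 comparisons. The search repeatedly halves the search space by comparing with the middle element.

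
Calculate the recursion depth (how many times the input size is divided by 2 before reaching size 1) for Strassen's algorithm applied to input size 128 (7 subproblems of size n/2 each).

For divide and conquer with division factor 2:

Problem sizes at each level:
Level 0: 128
Level 1: 64
Level 2: 32
Level 3: 16
Level 4: 8
Level 5: 4
Level 6: 2
Level 7: 1

The root is level 0 and the size-1 base case is level 7 (the tree spans levels 0 through 7, i.e. 8 levels counting the root), so the depth is the number of divisions: log_2(128) = 7

The recursion tree depth is log_2(128) = 7. At each level, the problem size is divided by 2, so it takes 7 divisions to reduce to a base case of size 1. The algorithm makes 7 recursive calls at each level.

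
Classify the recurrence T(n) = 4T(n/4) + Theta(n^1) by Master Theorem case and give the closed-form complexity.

Master Theorem for T(n) = 4T(n/4) + O(n^1):

a = 4, b = 4, c = 1
log_b(a) = log_4(4) = 1.0000

Case 2: c = 1 = log_4(4) = 1.0000
T(n) = O(n^1 log n) = O(n log n)

For T(n) = 4T(n/4) + O(n^1): log_4(4) = 1.0000. This is Case 2 of the Master Theorem (c = log_b(a), equal work at all levels), giving O(n log n).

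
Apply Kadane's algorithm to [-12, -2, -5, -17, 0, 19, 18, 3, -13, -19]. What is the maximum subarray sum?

Using Kadane's algorithm on [-12, -2, -5, -17, 0, 19, 18, 3, -13, -19]:

Scanning through the array:
Position 1 (value -2): max_ending_here = -2, max_so_far = -2
Position 2 (value -5): max_ending_here = -5, max_so_far = -2
Position 3 (value -17): max_ending_here = -17, max_so_far = -2
Position 4 (value 0): max_ending_here = 0, max_so_far = 0
Position 5 (value 19): max_ending_here = 19, max_so_far = 19
Position 6 (value 18): max_ending_here = 37, max_so_far = 37
Position 7 (value 3): max_ending_here = 40, max_so_far = 40
Position 8 (value -13): max_ending_here = 27, max_so_far = 40
Position 9 (value -19): max_ending_here = 8, max_so_far = 40

Maximum subarray: [0, 19, 18, 3]
Maximum sum: 40

The maximum subarray is [0, 19, 18, 3] with sum 40. This subarray runs from index 4 to index 7.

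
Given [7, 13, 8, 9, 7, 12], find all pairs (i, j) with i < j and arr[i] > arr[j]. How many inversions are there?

Finding inversions in [7, 13, 8, 9, 7, 12]:

(1, 2): arr[1]=13 > arr[2]=8
(1, 3): arr[1]=13 > arr[3]=9
(1, 4): arr[1]=13 > arr[4]=7
(1, 5): arr[1]=13 > arr[5]=12
(2, 4): arr[2]=8 > arr[4]=7
(3, 4): arr[3]=9 > arr[4]=7

Total inversions: 6

The array has 6 inversion(s): (1,2), (1,3), (1,4), (1,5), (2,4), (3,4). Each pair (i,j) satisfies i < j and arr[i] > arr[j].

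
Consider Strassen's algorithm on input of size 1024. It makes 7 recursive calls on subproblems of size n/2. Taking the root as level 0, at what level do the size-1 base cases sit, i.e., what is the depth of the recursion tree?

For divide and conquer with division factor 2:

Problem sizes at each level:
Level 0: 1024
Level 1: 512
Level 2: 256
Level 3: 128
Level 4: 64
Level 5: 32
Level 6: 16
Level 7: 8
Level 8: 4
Level 9: 2
Level 10: 1

The root is level 0 and the size-1 base case is level 10 (the tree spans levels 0 through 10, i.e. 11 levels counting the root), so the depth is the number of divisions: log_2(1024) = 10

The recursion tree depth is log_2(1024) = 10. At each level, the problem size is divided by 2, so it takes 10 divisions to reduce to a base case of size 1. The algorithm makes 7 recursive calls at each level.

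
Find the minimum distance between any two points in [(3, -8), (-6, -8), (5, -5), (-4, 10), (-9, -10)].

Computing all pairwise distances among 5 points:

d((3, -8), (-6, -8)) = 9.0
d((3, -8), (5, -5)) = 3.6056 <-- minimum
d((3, -8), (-4, 10)) = 19.3132
d((3, -8), (-9, -10)) = 12.1655
d((-6, -8), (5, -5)) = 11.4018
d((-6, -8), (-4, 10)) = 18.1108
d((-6, -8), (-9, -10)) = 3.6056 <-- minimum
d((5, -5), (-4, 10)) = 17.4929
d((5, -5), (-9, -10)) = 14.8661
d((-4, 10), (-9, -10)) = 20.6155

Minimum distance: 3.6056 (tie among 2 pairs: (3, -8) and (5, -5); (-6, -8) and (-9, -10))

The minimum Euclidean distance is 3.6056. There is a tie: 2 pairs achieve this minimum — (3, -8) and (5, -5); (-6, -8) and (-9, -10). Any of these is a valid closest pair. For 5 points, brute-force pairwise comparison is shown above. For large n, the divide-and-conquer algorithm (sort by x, recurse on halves, check the dividing strip) achieves O(n log n).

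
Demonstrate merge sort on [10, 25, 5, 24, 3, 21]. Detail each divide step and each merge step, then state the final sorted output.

Merge sort trace:

Split: [10, 25, 5, 24, 3, 21] -> [10, 25, 5] and [24, 3, 21]
  Split: [10, 25, 5] -> [10] and [25, 5]
    Split: [25, 5] -> [25] and [5]
    Merge: [25] + [5] -> [5, 25]
  Merge: [10] + [5, 25] -> [5, 10, 25]
  Split: [24, 3, 21] -> [24] and [3, 21]
    Split: [3, 21] -> [3] and [21]
    Merge: [3] + [21] -> [3, 21]
  Merge: [24] + [3, 21] -> [3, 21, 24]
Merge: [5, 10, 25] + [3, 21, 24] -> [3, 5, 10, 21, 24, 25]

Final sorted array: [3, 5, 10, 21, 24, 25]

The merge sort proceeds by recursively splitting the array and merging sorted halves.
After all merges, the sorted array is [3, 5, 10, 21, 24, 25].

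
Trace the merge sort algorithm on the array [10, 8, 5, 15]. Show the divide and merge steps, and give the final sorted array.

Merge sort trace:

Split: [10, 8, 5, 15] -> [10, 8] and [5, 15]
  Split: [10, 8] -> [10] and [8]
  Merge: [10] + [8] -> [8, 10]
  Split: [5, 15] -> [5] and [15]
  Merge: [5] + [15] -> [5, 15]
Merge: [8, 10] + [5, 15] -> [5, 8, 10, 15]

Final sorted array: [5, 8, 10, 15]

The merge sort proceeds by recursively splitting the array and merging sorted halves.
After all merges, the sorted array is [5, 8, 10, 15].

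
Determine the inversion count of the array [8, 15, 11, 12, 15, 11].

Finding inversions in [8, 15, 11, 12, 15, 11]:

(1, 2): arr[1]=15 > arr[2]=11
(1, 3): arr[1]=15 > arr[3]=12
(1, 5): arr[1]=15 > arr[5]=11
(3, 5): arr[3]=12 > arr[5]=11
(4, 5): arr[4]=15 > arr[5]=11

Total inversions: 5

The array has 5 inversion(s): (1,2), (1,3), (1,5), (3,5), (4,5). Each pair (i,j) satisfies i < j and arr[i] > arr[j].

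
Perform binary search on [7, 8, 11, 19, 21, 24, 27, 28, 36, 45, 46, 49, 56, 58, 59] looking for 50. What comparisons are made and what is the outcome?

Binary search for 50 in [7, 8, 11, 19, 21, 24, 27, 28, 36, 45, 46, 49, 56, 58, 59]:

lo=0, hi=14, mid=7, arr[mid]=28 -> 28 < 50, search right half
lo=8, hi=14, mid=11, arr[mid]=49 -> 49 < 50, search right half
lo=12, hi=14, mid=13, arr[mid]=58 -> 58 > 50, search left half
lo=12, hi=12, mid=12, arr[mid]=56 -> 56 > 50, search left half
lo=12 > hi=11, target 50 not found

Binary search determines that 50 is not in the array after 4 comparisons. The search space was exhausted without finding the target.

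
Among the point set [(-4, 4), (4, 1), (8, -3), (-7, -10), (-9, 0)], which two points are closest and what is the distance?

Computing all pairwise distances among 5 points:

d((-4, 4), (4, 1)) = 8.544
d((-4, 4), (8, -3)) = 13.8924
d((-4, 4), (-7, -10)) = 14.3178
d((-4, 4), (-9, 0)) = 6.4031
d((4, 1), (8, -3)) = 5.6569 <-- minimum
d((4, 1), (-7, -10)) = 15.5563
d((4, 1), (-9, 0)) = 13.0384
d((8, -3), (-7, -10)) = 16.5529
d((8, -3), (-9, 0)) = 17.2627
d((-7, -10), (-9, 0)) = 10.198

Closest pair: (4, 1) and (8, -3) with distance 5.6569

The closest pair is (4, 1) and (8, -3) with Euclidean distance 5.6569. For 5 points, brute-force pairwise comparison is shown above. For large n, the divide-and-conquer algorithm (sort by x, recurse on halves, check the dividing strip) achieves O(n log n).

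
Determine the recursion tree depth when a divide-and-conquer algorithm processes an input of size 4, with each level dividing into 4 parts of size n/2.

For divide and conquer with division factor 2:

Problem sizes at each level:
Level 0: 4
Level 1: 2
Level 2: 1

The root is level 0 and the size-1 base case is level 2 (the tree spans levels 0 through 2, i.e. 3 levels counting the root), so the depth is the number of divisions: log_2(4) = 2

The recursion tree depth is log_2(4) = 2. At each level, the problem size is divided by 2, so it takes 2 divisions to reduce to a base case of size 1. The algorithm makes 4 recursive calls at each level.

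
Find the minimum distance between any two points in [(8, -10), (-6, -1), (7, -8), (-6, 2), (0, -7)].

Computing all pairwise distances among 5 points:

d((8, -10), (-6, -1)) = 16.6433
d((8, -10), (7, -8)) = 2.2361 <-- minimum
d((8, -10), (-6, 2)) = 18.4391
d((8, -10), (0, -7)) = 8.544
d((-6, -1), (7, -8)) = 14.7648
d((-6, -1), (-6, 2)) = 3.0
d((-6, -1), (0, -7)) = 8.4853
d((7, -8), (-6, 2)) = 16.4012
d((7, -8), (0, -7)) = 7.0711
d((-6, 2), (0, -7)) = 10.8167

Closest pair: (8, -10) and (7, -8) with distance 2.2361

The closest pair is (8, -10) and (7, -8) with Euclidean distance 2.2361. For 5 points, brute-force pairwise comparison is shown above. For large n, the divide-and-conquer algorithm (sort by x, recurse on halves, check the dividing strip) achieves O(n log n).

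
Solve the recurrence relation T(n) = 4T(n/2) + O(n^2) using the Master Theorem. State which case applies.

Master Theorem for T(n) = 4T(n/2) + O(n^2):

a = 4, b = 2, c = 2
log_b(a) = log_2(4) = 2.0000

Case 2: c = 2 = log_2(4) = 2.0000
T(n) = O(n^2 log n) = O(n^2 log n)

For T(n) = 4T(n/2) + O(n^2): log_2(4) = 2.0000. This is Case 2 of the Master Theorem (c = log_b(a), equal work at all levels), giving O(n^2 log n).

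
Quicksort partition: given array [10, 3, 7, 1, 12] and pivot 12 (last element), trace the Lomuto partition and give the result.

Lomuto partition with pivot = 12:

Initial array: [10, 3, 7, 1, 12]

arr[0]=10 <= 12: swap with position 0, array becomes [10, 3, 7, 1, 12]
arr[1]=3 <= 12: swap with position 1, array becomes [10, 3, 7, 1, 12]
arr[2]=7 <= 12: swap with position 2, array becomes [10, 3, 7, 1, 12]
arr[3]=1 <= 12: swap with position 3, array becomes [10, 3, 7, 1, 12]

Place pivot at position 4: [10, 3, 7, 1, 12]
Pivot position: 4

After partitioning with pivot 12, the array becomes [10, 3, 7, 1, 12]. The pivot is placed at index 4. All elements to the left of the pivot are <= 12, and all elements to the right are > 12.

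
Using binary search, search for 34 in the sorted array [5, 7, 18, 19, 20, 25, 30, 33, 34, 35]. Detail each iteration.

Binary search for 34 in [5, 7, 18, 19, 20, 25, 30, 33, 34, 35]:

lo=0, hi=9, mid=4, arr[mid]=20 -> 20 < 34, search right half
lo=5, hi=9, mid=7, arr[mid]=33 -> 33 < 34, search right half
lo=8, hi=9, mid=8, arr[mid]=34 -> Found target at index 8!

Binary search finds 34 at index 8 after 3 comparisons. The search repeatedly halves the search space by comparing with the middle element.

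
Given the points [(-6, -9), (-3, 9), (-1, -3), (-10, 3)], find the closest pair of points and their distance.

Computing all pairwise distances among 4 points:

d((-6, -9), (-3, 9)) = 18.2483
d((-6, -9), (-1, -3)) = 7.8102 <-- minimum
d((-6, -9), (-10, 3)) = 12.6491
d((-3, 9), (-1, -3)) = 12.1655
d((-3, 9), (-10, 3)) = 9.2195
d((-1, -3), (-10, 3)) = 10.8167

Closest pair: (-6, -9) and (-1, -3) with distance 7.8102

The closest pair is (-6, -9) and (-1, -3) with Euclidean distance 7.8102. For 4 points, brute-force pairwise comparison is shown above. For large n, the divide-and-conquer algorithm (sort by x, recurse on halves, check the dividing strip) achieves O(n log n).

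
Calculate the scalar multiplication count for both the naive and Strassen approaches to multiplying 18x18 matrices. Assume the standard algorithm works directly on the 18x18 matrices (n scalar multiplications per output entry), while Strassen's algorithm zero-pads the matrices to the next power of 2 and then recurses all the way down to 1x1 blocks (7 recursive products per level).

Matrix multiplication for 18x18 matrices:

Strassen's algorithm requires power-of-2 dimensions. Pad 18x18 to 32x32 (next power of 2).

Standard algorithm: 18^3 = 5832 multiplications
Strassen's algorithm: 7^(log2(32)) = 7^5 = 16807 multiplications
Difference: 5832 - 16807 = -10975 (Strassen uses MORE here due to padding overhead — for small or just-over-power-of-2 n, padding can outweigh the per-level savings)

Standard: 5832 multiplications (18^3). Strassen: 16807 multiplications (7^5, after padding to 32x32). Strassen reduces 8 recursive multiplications to 7 at each level.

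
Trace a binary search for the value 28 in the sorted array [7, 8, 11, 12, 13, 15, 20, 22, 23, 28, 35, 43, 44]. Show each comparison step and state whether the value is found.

Binary search for 28 in [7, 8, 11, 12, 13, 15, 20, 22, 23, 28, 35, 43, 44]:

lo=0, hi=12, mid=6, arr[mid]=20 -> 20 < 28, search right half
lo=7, hi=12, mid=9, arr[mid]=28 -> Found target at index 9!

Binary search finds 28 at index 9 after 2 comparisons. The search repeatedly halves the search space by comparing with the middle element.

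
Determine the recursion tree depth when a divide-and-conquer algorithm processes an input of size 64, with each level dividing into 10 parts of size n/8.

For divide and conquer with division factor 8:

Problem sizes at each level:
Level 0: 64
Level 1: 8
Level 2: 1

The root is level 0 and the size-1 base case is level 2 (the tree spans levels 0 through 2, i.e. 3 levels counting the root), so the depth is the number of divisions: log_8(64) = 2

The recursion tree depth is log_8(64) = 2. At each level, the problem size is divided by 8, so it takes 2 divisions to reduce to a base case of size 1. The algorithm makes 10 recursive calls at each level.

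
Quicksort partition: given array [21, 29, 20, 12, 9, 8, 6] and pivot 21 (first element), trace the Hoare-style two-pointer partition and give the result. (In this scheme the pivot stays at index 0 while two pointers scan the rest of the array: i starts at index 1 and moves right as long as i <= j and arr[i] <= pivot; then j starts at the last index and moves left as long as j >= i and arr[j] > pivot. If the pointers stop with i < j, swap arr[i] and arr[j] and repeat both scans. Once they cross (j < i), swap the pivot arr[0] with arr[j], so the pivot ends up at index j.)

Hoare-style two-pointer partition with pivot = 21:

Initial array: [21, 29, 20, 12, 9, 8, 6]

Pointers start at i = 1, j = 6.
i stops at index 1 (arr[1]=29 > 21), j stops at index 6 (arr[6]=6 <= 21): swap arr[1] and arr[6], array becomes [21, 6, 20, 12, 9, 8, 29]
i ends at 6, j ends at 5: the pointers have crossed (j < i), so scanning stops.

Swap pivot arr[0] with arr[5] to place pivot at position 5: [8, 6, 20, 12, 9, 21, 29]
Pivot position: 5

After partitioning with pivot 21, the array becomes [8, 6, 20, 12, 9, 21, 29]. The pivot is placed at index 5. All elements to the left of the pivot are <= 21, and all elements to the right are > 21.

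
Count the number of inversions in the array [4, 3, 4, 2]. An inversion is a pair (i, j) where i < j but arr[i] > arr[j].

Finding inversions in [4, 3, 4, 2]:

(0, 1): arr[0]=4 > arr[1]=3
(0, 3): arr[0]=4 > arr[3]=2
(1, 3): arr[1]=3 > arr[3]=2
(2, 3): arr[2]=4 > arr[3]=2

Total inversions: 4

The array has 4 inversion(s): (0,1), (0,3), (1,3), (2,3). Each pair (i,j) satisfies i < j and arr[i] > arr[j].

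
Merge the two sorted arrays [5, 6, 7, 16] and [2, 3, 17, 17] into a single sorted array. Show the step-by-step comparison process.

Merging process:

Compare 5 vs 2: take 2 from right. Merged: [2]
Compare 5 vs 3: take 3 from right. Merged: [2, 3]
Compare 5 vs 17: take 5 from left. Merged: [2, 3, 5]
Compare 6 vs 17: take 6 from left. Merged: [2, 3, 5, 6]
Compare 7 vs 17: take 7 from left. Merged: [2, 3, 5, 6, 7]
Compare 16 vs 17: take 16 from left. Merged: [2, 3, 5, 6, 7, 16]
Append remaining from right: [17, 17]. Merged: [2, 3, 5, 6, 7, 16, 17, 17]

Final merged array: [2, 3, 5, 6, 7, 16, 17, 17]
Total comparisons: 6

The merged array is [2, 3, 5, 6, 7, 16, 17, 17], requiring 6 comparisons. The merge step runs in O(n) time where n is the total number of elements.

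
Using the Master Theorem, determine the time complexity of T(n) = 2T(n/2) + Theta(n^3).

Master Theorem for T(n) = 2T(n/2) + O(n^3):

a = 2, b = 2, c = 3
log_b(a) = log_2(2) = 1.0000

Case 3: c = 3 > log_2(2) = 1.0000
T(n) = O(n^3) = O(n^3)

For T(n) = 2T(n/2) + O(n^3): log_2(2) = 1.0000. This is Case 3 of the Master Theorem (c > log_b(a), work dominated by root), giving O(n^3).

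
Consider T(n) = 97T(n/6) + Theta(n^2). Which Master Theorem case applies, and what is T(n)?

Master Theorem for T(n) = 97T(n/6) + O(n^2):

a = 97, b = 6, c = 2
log_b(a) = log_6(97) = 2.5532

Case 1: c = 2 < log_6(97) = 2.5532
T(n) = O(n^(log_6 97))

For T(n) = 97T(n/6) + O(n^2): log_6(97) = 2.5532. This is Case 1 of the Master Theorem (c < log_b(a), work dominated by leaves), giving O(n^(log_6 97)).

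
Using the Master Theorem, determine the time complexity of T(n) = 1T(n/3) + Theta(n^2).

Master Theorem for T(n) = 1T(n/3) + O(n^2):

a = 1, b = 3, c = 2
log_b(a) = log_3(1) = 0.0000

Case 3: c = 2 > log_3(1) = 0.0000
T(n) = O(n^2) = O(n^2)

For T(n) = 1T(n/3) + O(n^2): log_3(1) = 0.0000. This is Case 3 of the Master Theorem (c > log_b(a), work dominated by root), giving O(n^2).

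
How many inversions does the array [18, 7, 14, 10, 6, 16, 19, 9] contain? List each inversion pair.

Finding inversions in [18, 7, 14, 10, 6, 16, 19, 9]:

(0, 1): arr[0]=18 > arr[1]=7
(0, 2): arr[0]=18 > arr[2]=14
(0, 3): arr[0]=18 > arr[3]=10
(0, 4): arr[0]=18 > arr[4]=6
(0, 5): arr[0]=18 > arr[5]=16
(0, 7): arr[0]=18 > arr[7]=9
(1, 4): arr[1]=7 > arr[4]=6
(2, 3): arr[2]=14 > arr[3]=10
(2, 4): arr[2]=14 > arr[4]=6
(2, 7): arr[2]=14 > arr[7]=9
(3, 4): arr[3]=10 > arr[4]=6
(3, 7): arr[3]=10 > arr[7]=9
(5, 7): arr[5]=16 > arr[7]=9
(6, 7): arr[6]=19 > arr[7]=9

Total inversions: 14

The array has 14 inversion(s): (0,1), (0,2), (0,3), (0,4), (0,5), (0,7), (1,4), (2,3), (2,4), (2,7), (3,4), (3,7), (5,7), (6,7). Each pair (i,j) satisfies i < j and arr[i] > arr[j].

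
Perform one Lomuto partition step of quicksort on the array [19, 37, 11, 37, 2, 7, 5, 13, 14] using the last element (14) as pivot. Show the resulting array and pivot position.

Lomuto partition with pivot = 14:

Initial array: [19, 37, 11, 37, 2, 7, 5, 13, 14]

arr[0]=19 > 14: no swap
arr[1]=37 > 14: no swap
arr[2]=11 <= 14: swap with position 0, array becomes [11, 37, 19, 37, 2, 7, 5, 13, 14]
arr[3]=37 > 14: no swap
arr[4]=2 <= 14: swap with position 1, array becomes [11, 2, 19, 37, 37, 7, 5, 13, 14]
arr[5]=7 <= 14: swap with position 2, array becomes [11, 2, 7, 37, 37, 19, 5, 13, 14]
arr[6]=5 <= 14: swap with position 3, array becomes [11, 2, 7, 5, 37, 19, 37, 13, 14]
arr[7]=13 <= 14: swap with position 4, array becomes [11, 2, 7, 5, 13, 19, 37, 37, 14]

Place pivot at position 5: [11, 2, 7, 5, 13, 14, 37, 37, 19]
Pivot position: 5

After partitioning with pivot 14, the array becomes [11, 2, 7, 5, 13, 14, 37, 37, 19]. The pivot is placed at index 5. All elements to the left of the pivot are <= 14, and all elements to the right are > 14.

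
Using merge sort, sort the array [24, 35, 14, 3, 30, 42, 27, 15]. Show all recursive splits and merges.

Merge sort trace:

Split: [24, 35, 14, 3, 30, 42, 27, 15] -> [24, 35, 14, 3] and [30, 42, 27, 15]
  Split: [24, 35, 14, 3] -> [24, 35] and [14, 3]
    Split: [24, 35] -> [24] and [35]
    Merge: [24] + [35] -> [24, 35]
    Split: [14, 3] -> [14] and [3]
    Merge: [14] + [3] -> [3, 14]
  Merge: [24, 35] + [3, 14] -> [3, 14, 24, 35]
  Split: [30, 42, 27, 15] -> [30, 42] and [27, 15]
    Split: [30, 42] -> [30] and [42]
    Merge: [30] + [42] -> [30, 42]
    Split: [27, 15] -> [27] and [15]
    Merge: [27] + [15] -> [15, 27]
  Merge: [30, 42] + [15, 27] -> [15, 27, 30, 42]
Merge: [3, 14, 24, 35] + [15, 27, 30, 42] -> [3, 14, 15, 24, 27, 30, 35, 42]

Final sorted array: [3, 14, 15, 24, 27, 30, 35, 42]

The merge sort proceeds by recursively splitting the array and merging sorted halves.
After all merges, the sorted array is [3, 14, 15, 24, 27, 30, 35, 42].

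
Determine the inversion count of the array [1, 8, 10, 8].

Finding inversions in [1, 8, 10, 8]:

(2, 3): arr[2]=10 > arr[3]=8

Total inversions: 1

The array has 1 inversion(s): (2,3). Each pair (i,j) satisfies i < j and arr[i] > arr[j].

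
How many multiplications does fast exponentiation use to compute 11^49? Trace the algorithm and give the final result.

Computing 11^49 by squaring (build up from 11^1; each line after the first costs one multiplication):

11^1 = 11
11^2 = (11^1)^2 = 11^2 = 121
11^3 = 11 * 11^2 = 11 * 121 = 1331
11^6 = (11^3)^2 = 1331^2 = 1771561
11^12 = (11^6)^2 = 1771561^2 = 3138428376721
11^24 = (11^12)^2 = 3138428376721^2 = 9849732675807611094711841
11^48 = (11^24)^2 = 9849732675807611094711841^2 = 97017233784872162402203715694511008214034825609281
11^49 = 11 * 11^48 = 11 * 97017233784872162402203715694511008214034825609281 = 1067189571633593786424240872639621090354383081702091

Result: 1067189571633593786424240872639621090354383081702091
Multiplications needed: 7 (7 lines after 11^1)

11^49 = 1067189571633593786424240872639621090354383081702091. Using exponentiation by squaring, this requires 7 multiplications. The key idea: if the exponent is even, square the half-power; if odd, multiply by the base once.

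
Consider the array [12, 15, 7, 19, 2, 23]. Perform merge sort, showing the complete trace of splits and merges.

Merge sort trace:

Split: [12, 15, 7, 19, 2, 23] -> [12, 15, 7] and [19, 2, 23]
  Split: [12, 15, 7] -> [12] and [15, 7]
    Split: [15, 7] -> [15] and [7]
    Merge: [15] + [7] -> [7, 15]
  Merge: [12] + [7, 15] -> [7, 12, 15]
  Split: [19, 2, 23] -> [19] and [2, 23]
    Split: [2, 23] -> [2] and [23]
    Merge: [2] + [23] -> [2, 23]
  Merge: [19] + [2, 23] -> [2, 19, 23]
Merge: [7, 12, 15] + [2, 19, 23] -> [2, 7, 12, 15, 19, 23]

Final sorted array: [2, 7, 12, 15, 19, 23]

The merge sort proceeds by recursively splitting the array and merging sorted halves.
After all merges, the sorted array is [2, 7, 12, 15, 19, 23].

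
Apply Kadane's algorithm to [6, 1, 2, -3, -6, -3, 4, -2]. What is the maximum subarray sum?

Using Kadane's algorithm on [6, 1, 2, -3, -6, -3, 4, -2]:

Scanning through the array:
Position 1 (value 1): max_ending_here = 7, max_so_far = 7
Position 2 (value 2): max_ending_here = 9, max_so_far = 9
Position 3 (value -3): max_ending_here = 6, max_so_far = 9
Position 4 (value -6): max_ending_here = 0, max_so_far = 9
Position 5 (value -3): max_ending_here = -3, max_so_far = 9
Position 6 (value 4): max_ending_here = 4, max_so_far = 9
Position 7 (value -2): max_ending_here = 2, max_so_far = 9

Maximum subarray: [6, 1, 2]
Maximum sum: 9

The maximum subarray is [6, 1, 2] with sum 9. This subarray runs from index 0 to index 2.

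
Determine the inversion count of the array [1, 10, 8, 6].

Finding inversions in [1, 10, 8, 6]:

(1, 2): arr[1]=10 > arr[2]=8
(1, 3): arr[1]=10 > arr[3]=6
(2, 3): arr[2]=8 > arr[3]=6

Total inversions: 3

The array has 3 inversion(s): (1,2), (1,3), (2,3). Each pair (i,j) satisfies i < j and arr[i] > arr[j].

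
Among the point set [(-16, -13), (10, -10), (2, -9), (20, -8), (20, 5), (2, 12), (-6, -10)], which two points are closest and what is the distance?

Computing all pairwise distances among 7 points:

d((-16, -13), (10, -10)) = 26.1725
d((-16, -13), (2, -9)) = 18.4391
d((-16, -13), (20, -8)) = 36.3456
d((-16, -13), (20, 5)) = 40.2492
d((-16, -13), (2, 12)) = 30.8058
d((-16, -13), (-6, -10)) = 10.4403
d((10, -10), (2, -9)) = 8.0623 <-- minimum
d((10, -10), (20, -8)) = 10.198
d((10, -10), (20, 5)) = 18.0278
d((10, -10), (2, 12)) = 23.4094
d((10, -10), (-6, -10)) = 16.0
d((2, -9), (20, -8)) = 18.0278
d((2, -9), (20, 5)) = 22.8035
d((2, -9), (2, 12)) = 21.0
d((2, -9), (-6, -10)) = 8.0623 <-- minimum
d((20, -8), (20, 5)) = 13.0
d((20, -8), (2, 12)) = 26.9072
d((20, -8), (-6, -10)) = 26.0768
d((20, 5), (2, 12)) = 19.3132
d((20, 5), (-6, -10)) = 30.0167
d((2, 12), (-6, -10)) = 23.4094

Minimum distance: 8.0623 (tie among 2 pairs: (10, -10) and (2, -9); (2, -9) and (-6, -10))

The minimum Euclidean distance is 8.0623. There is a tie: 2 pairs achieve this minimum — (10, -10) and (2, -9); (2, -9) and (-6, -10). Any of these is a valid closest pair. For 7 points, brute-force pairwise comparison is shown above. For large n, the divide-and-conquer algorithm (sort by x, recurse on halves, check the dividing strip) achieves O(n log n).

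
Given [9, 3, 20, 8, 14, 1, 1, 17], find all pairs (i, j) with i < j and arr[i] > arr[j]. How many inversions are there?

Finding inversions in [9, 3, 20, 8, 14, 1, 1, 17]:

(0, 1): arr[0]=9 > arr[1]=3
(0, 3): arr[0]=9 > arr[3]=8
(0, 5): arr[0]=9 > arr[5]=1
(0, 6): arr[0]=9 > arr[6]=1
(1, 5): arr[1]=3 > arr[5]=1
(1, 6): arr[1]=3 > arr[6]=1
(2, 3): arr[2]=20 > arr[3]=8
(2, 4): arr[2]=20 > arr[4]=14
(2, 5): arr[2]=20 > arr[5]=1
(2, 6): arr[2]=20 > arr[6]=1
(2, 7): arr[2]=20 > arr[7]=17
(3, 5): arr[3]=8 > arr[5]=1
(3, 6): arr[3]=8 > arr[6]=1
(4, 5): arr[4]=14 > arr[5]=1
(4, 6): arr[4]=14 > arr[6]=1

Total inversions: 15

The array has 15 inversion(s): (0,1), (0,3), (0,5), (0,6), (1,5), (1,6), (2,3), (2,4), (2,5), (2,6), (2,7), (3,5), (3,6), (4,5), (4,6). Each pair (i,j) satisfies i < j and arr[i] > arr[j].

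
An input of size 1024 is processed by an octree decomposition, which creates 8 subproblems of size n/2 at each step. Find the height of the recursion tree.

For divide and conquer with division factor 2:

Problem sizes at each level:
Level 0: 1024
Level 1: 512
Level 2: 256
Level 3: 128
Level 4: 64
Level 5: 32
Level 6: 16
Level 7: 8
Level 8: 4
Level 9: 2
Level 10: 1

The root is level 0 and the size-1 base case is level 10 (the tree spans levels 0 through 10, i.e. 11 levels counting the root), so the depth is the number of divisions: log_2(1024) = 10

The recursion tree depth is log_2(1024) = 10. At each level, the problem size is divided by 2, so it takes 10 divisions to reduce to a base case of size 1. The algorithm makes 8 recursive calls at each level.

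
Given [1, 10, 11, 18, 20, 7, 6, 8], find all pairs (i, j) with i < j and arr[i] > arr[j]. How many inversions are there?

Finding inversions in [1, 10, 11, 18, 20, 7, 6, 8]:

(1, 5): arr[1]=10 > arr[5]=7
(1, 6): arr[1]=10 > arr[6]=6
(1, 7): arr[1]=10 > arr[7]=8
(2, 5): arr[2]=11 > arr[5]=7
(2, 6): arr[2]=11 > arr[6]=6
(2, 7): arr[2]=11 > arr[7]=8
(3, 5): arr[3]=18 > arr[5]=7
(3, 6): arr[3]=18 > arr[6]=6
(3, 7): arr[3]=18 > arr[7]=8
(4, 5): arr[4]=20 > arr[5]=7
(4, 6): arr[4]=20 > arr[6]=6
(4, 7): arr[4]=20 > arr[7]=8
(5, 6): arr[5]=7 > arr[6]=6

Total inversions: 13

The array has 13 inversion(s): (1,5), (1,6), (1,7), (2,5), (2,6), (2,7), (3,5), (3,6), (3,7), (4,5), (4,6), (4,7), (5,6). Each pair (i,j) satisfies i < j and arr[i] > arr[j].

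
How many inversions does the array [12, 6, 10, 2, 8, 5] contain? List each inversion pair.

Finding inversions in [12, 6, 10, 2, 8, 5]:

(0, 1): arr[0]=12 > arr[1]=6
(0, 2): arr[0]=12 > arr[2]=10
(0, 3): arr[0]=12 > arr[3]=2
(0, 4): arr[0]=12 > arr[4]=8
(0, 5): arr[0]=12 > arr[5]=5
(1, 3): arr[1]=6 > arr[3]=2
(1, 5): arr[1]=6 > arr[5]=5
(2, 3): arr[2]=10 > arr[3]=2
(2, 4): arr[2]=10 > arr[4]=8
(2, 5): arr[2]=10 > arr[5]=5
(4, 5): arr[4]=8 > arr[5]=5

Total inversions: 11

The array has 11 inversion(s): (0,1), (0,2), (0,3), (0,4), (0,5), (1,3), (1,5), (2,3), (2,4), (2,5), (4,5). Each pair (i,j) satisfies i < j and arr[i] > arr[j].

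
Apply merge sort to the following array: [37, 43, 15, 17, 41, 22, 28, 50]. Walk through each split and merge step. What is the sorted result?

Merge sort trace:

Split: [37, 43, 15, 17, 41, 22, 28, 50] -> [37, 43, 15, 17] and [41, 22, 28, 50]
  Split: [37, 43, 15, 17] -> [37, 43] and [15, 17]
    Split: [37, 43] -> [37] and [43]
    Merge: [37] + [43] -> [37, 43]
    Split: [15, 17] -> [15] and [17]
    Merge: [15] + [17] -> [15, 17]
  Merge: [37, 43] + [15, 17] -> [15, 17, 37, 43]
  Split: [41, 22, 28, 50] -> [41, 22] and [28, 50]
    Split: [41, 22] -> [41] and [22]
    Merge: [41] + [22] -> [22, 41]
    Split: [28, 50] -> [28] and [50]
    Merge: [28] + [50] -> [28, 50]
  Merge: [22, 41] + [28, 50] -> [22, 28, 41, 50]
Merge: [15, 17, 37, 43] + [22, 28, 41, 50] -> [15, 17, 22, 28, 37, 41, 43, 50]

Final sorted array: [15, 17, 22, 28, 37, 41, 43, 50]

The merge sort proceeds by recursively splitting the array and merging sorted halves.
After all merges, the sorted array is [15, 17, 22, 28, 37, 41, 43, 50].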